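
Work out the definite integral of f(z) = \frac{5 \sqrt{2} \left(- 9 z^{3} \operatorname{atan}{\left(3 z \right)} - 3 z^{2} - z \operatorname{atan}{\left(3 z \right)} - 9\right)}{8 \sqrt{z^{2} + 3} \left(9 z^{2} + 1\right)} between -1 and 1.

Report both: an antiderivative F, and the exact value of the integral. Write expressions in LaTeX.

Antiderivative: F(z) = - \frac{5 \sqrt{\frac{z^{2}}{2} + \frac{3}{2}} \operatorname{atan}{\left(3 z \right)}}{4}; value = - \frac{5 \sqrt{2} \operatorname{atan}{\left(3 \right)}}{2}

Recognize the product-rule pattern: f = u'v + uv' with u = - \frac{5 \sqrt{\frac{z^{2}}{2} + \frac{3}{2}}}{4}, v = \operatorname{atan}{\left(3 z \right)}, so integration by parts undoes it.
F(z) = - \frac{5 \sqrt{\frac{z^{2}}{2} + \frac{3}{2}} \operatorname{atan}{\left(3 z \right)}}{4} is an antiderivative of f.
Check: d/dz[- \frac{5 \sqrt{\frac{z^{2}}{2} + \frac{3}{2}} \operatorname{atan}{\left(3 z \right)}}{4}] = \frac{- 45 \sqrt{2} z^{3} \operatorname{atan}{\left(3 z \right)} - 15 \sqrt{2} z^{2} - 5 \sqrt{2} z \operatorname{atan}{\left(3 z \right)} - 45 \sqrt{2}}{72 z^{2} \sqrt{z^{2} + 3} + 8 \sqrt{z^{2} + 3}}, which equals f(z).
F(1) = - \frac{5 \sqrt{2} \operatorname{atan}{\left(3 \right)}}{4}; F(-1) = \frac{5 \sqrt{2} \operatorname{atan}{\left(3 \right)}}{4}.
Integral = F(1) - F(-1) = - \frac{5 \sqrt{2} \operatorname{atan}{\left(3 \right)}}{2}.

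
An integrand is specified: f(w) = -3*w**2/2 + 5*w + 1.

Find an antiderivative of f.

Integrate term by term and add the pieces.
Check: d/dw[-w*(w**2 - 5*w - 2)/2] = -3*w**2/2 + 5*w + 1 = f(w).

An antiderivative is F(w) = -w*(w**2 - 5*w - 2)/2.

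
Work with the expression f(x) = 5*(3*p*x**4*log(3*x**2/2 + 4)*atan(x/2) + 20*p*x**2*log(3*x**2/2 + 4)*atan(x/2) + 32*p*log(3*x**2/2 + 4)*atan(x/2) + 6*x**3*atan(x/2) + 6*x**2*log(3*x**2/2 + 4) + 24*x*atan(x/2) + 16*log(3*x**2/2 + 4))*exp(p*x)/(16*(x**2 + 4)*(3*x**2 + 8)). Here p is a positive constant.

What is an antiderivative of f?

A first test for any F(x): its x-derivative must equal f(x) identically.
Check: d/dx[5*exp(p*x)*log(3*x**2/2 + 4)*atan(x/2)/16] = (15*p*x**4*exp(p*x)*log(3*x**2/2 + 4)*atan(x/2) + 100*p*x**2*exp(p*x)*log(3*x**2/2 + 4)*atan(x/2) + 160*p*exp(p*x)*log(3*x**2/2 + 4)*atan(x/2) + 30*x**3*exp(p*x)*atan(x/2) + 30*x**2*exp(p*x)*log(3*x**2/2 + 4) + 120*x*exp(p*x)*atan(x/2) + 80*exp(p*x)*log(3*x**2/2 + 4))/(48*x**4 + 320*x**2 + 512), which equals f(x).

An antiderivative is F(x) = 5*exp(p*x)*log(3*x**2/2 + 4)*atan(x/2)/16.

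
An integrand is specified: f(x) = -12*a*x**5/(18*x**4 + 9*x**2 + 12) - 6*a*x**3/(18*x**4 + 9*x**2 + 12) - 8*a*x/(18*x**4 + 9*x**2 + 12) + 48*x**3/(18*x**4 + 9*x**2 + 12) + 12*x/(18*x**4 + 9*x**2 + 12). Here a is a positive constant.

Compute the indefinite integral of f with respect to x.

F(x) = -a*x**2/3 + 2*log(x**4 + x**2/2 + 2/3)/3 + C

Integrate term by term and add the pieces.
Check: d/dx[-a*x**2/3 + 2*log(x**4 + x**2/2 + 2/3)/3] = (-12*a*x**5 - 6*a*x**3 - 8*a*x + 48*x**3 + 12*x)/(18*x**4 + 9*x**2 + 12), which equals f(x).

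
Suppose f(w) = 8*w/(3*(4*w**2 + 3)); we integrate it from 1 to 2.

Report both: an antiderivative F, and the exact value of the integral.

f matches the chain-rule pattern g'(h)*h' with inner function h(w) = 2*w**2 + 3/2; substituting u = h(w) collapses the integral.
F(w) = log(2*w**2 + 3/2)/3 is an antiderivative of f.
Check: d/dw[log(2*w**2 + 3/2)/3] = 8*w/(12*w**2 + 9), which equals f(w).
F(2) = log(19/2)/3; F(1) = log(7/2)/3.
Integral = F(2) - F(1) = -log(7/2)/3 + log(19/2)/3.

Antiderivative: F(w) = log(2*w**2 + 3/2)/3; value = -log(7/2)/3 + log(19/2)/3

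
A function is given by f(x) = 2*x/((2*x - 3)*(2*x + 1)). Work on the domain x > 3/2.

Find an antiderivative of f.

The denominator factors as (2*x - 3)*(2*x + 1); partial fractions split f into directly integrable pieces: 1/(4*(2*x + 1)) + 3/(4*(2*x - 3)).
Check: d/dx[(3*log(x - 3/2) + log(x + 1/2))/8] = 2*x/(4*x**2 - 4*x - 3), which equals f(x).

An antiderivative is F(x) = (3*log(x - 3/2) + log(x + 1/2))/8.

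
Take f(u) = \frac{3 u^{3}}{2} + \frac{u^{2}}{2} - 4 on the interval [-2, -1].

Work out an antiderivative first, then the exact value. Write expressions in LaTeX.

Antiderivative: F(u) = \frac{3 u^{4}}{8} + \frac{u^{3}}{6} - 4 u; value = - \frac{203}{24}

The integrand splits into summands that can be handled one at a time.
F(u) = \frac{3 u^{4}}{8} + \frac{u^{3}}{6} - 4 u is an antiderivative of f.
Check: d/du[\frac{3 u^{4}}{8} + \frac{u^{3}}{6} - 4 u] = \frac{3 u^{3}}{2} + \frac{u^{2}}{2} - 4 = f(u).
F(-1) = \frac{101}{24}; F(-2) = \frac{38}{3}.
Integral = F(-1) - F(-2) = - \frac{203}{24}.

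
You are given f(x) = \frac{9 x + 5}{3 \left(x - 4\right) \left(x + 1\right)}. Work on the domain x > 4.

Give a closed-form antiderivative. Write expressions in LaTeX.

Factor the denominator (3 \left(x - 4\right) \left(x + 1\right)) and decompose: f = \frac{4}{15 \left(x + 1\right)} + \frac{41}{15 \left(x - 4\right)}; each piece integrates to a log, atan, or power term.
Check: d/dx[\frac{41 \log{\left(x - 4 \right)}}{15} + \frac{4 \log{\left(x + 1 \right)}}{15}] = \frac{9 x + 5}{3 x^{2} - 9 x - 12}, which equals f(x).

An antiderivative is F(x) = \frac{41 \log{\left(x - 4 \right)}}{15} + \frac{4 \log{\left(x + 1 \right)}}{15}.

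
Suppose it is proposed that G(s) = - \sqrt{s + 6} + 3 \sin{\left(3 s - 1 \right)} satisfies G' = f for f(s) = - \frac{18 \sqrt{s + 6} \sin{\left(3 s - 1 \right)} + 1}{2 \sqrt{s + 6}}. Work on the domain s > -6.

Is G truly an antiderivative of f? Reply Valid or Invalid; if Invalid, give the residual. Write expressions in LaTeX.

Invalid: d/ds[G] - f = 9 \sin{\left(3 s - 1 \right)} + 9 \cos{\left(3 s - 1 \right)}, which is not 0.

d/ds[G] = \frac{18 \sqrt{s + 6} \cos{\left(3 s - 1 \right)} - 1}{2 \sqrt{s + 6}}
d/ds[G] - f(s) = 9 \sin{\left(3 s - 1 \right)} + 9 \cos{\left(3 s - 1 \right)} != 0.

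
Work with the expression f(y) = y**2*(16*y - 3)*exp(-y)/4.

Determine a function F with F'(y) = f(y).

f has the shape u'v + uv' for u = -4*y**3 - 45*y**2/4 - 45*y/2 - 45/2 and v = exp(-y) — it is the derivative of the product u*v.
Check: d/dy[-4*y**3*exp(-y) - 45*y**2*exp(-y)/4 - 45*y*exp(-y)/2 - 45*exp(-y)/2] = (16*y**3 - 3*y**2)*exp(-y)/4, which equals f(y).

An antiderivative is F(y) = -4*y**3*exp(-y) - 45*y**2*exp(-y)/4 - 45*y*exp(-y)/2 - 45*exp(-y)/2.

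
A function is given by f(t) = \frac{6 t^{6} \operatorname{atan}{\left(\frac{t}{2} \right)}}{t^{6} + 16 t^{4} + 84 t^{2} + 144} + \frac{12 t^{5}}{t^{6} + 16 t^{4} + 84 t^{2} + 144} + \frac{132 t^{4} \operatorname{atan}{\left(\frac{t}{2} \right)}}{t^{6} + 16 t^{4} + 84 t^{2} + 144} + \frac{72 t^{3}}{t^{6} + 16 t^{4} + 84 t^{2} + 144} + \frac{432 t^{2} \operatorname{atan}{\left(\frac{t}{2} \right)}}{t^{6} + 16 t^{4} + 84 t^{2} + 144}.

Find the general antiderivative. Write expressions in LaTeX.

The integrand splits into summands that can be handled one at a time.
Check: d/dt[\frac{6 t^{3} \operatorname{atan}{\left(\frac{t}{2} \right)}}{t^{2} + 6}] = \frac{6 t^{6} \operatorname{atan}{\left(\frac{t}{2} \right)} + 12 t^{5} + 132 t^{4} \operatorname{atan}{\left(\frac{t}{2} \right)} + 72 t^{3} + 432 t^{2} \operatorname{atan}{\left(\frac{t}{2} \right)}}{t^{6} + 16 t^{4} + 84 t^{2} + 144}, which equals f(t).

F(t) = \frac{6 t^{3} \operatorname{atan}{\left(\frac{t}{2} \right)}}{t^{2} + 6} + C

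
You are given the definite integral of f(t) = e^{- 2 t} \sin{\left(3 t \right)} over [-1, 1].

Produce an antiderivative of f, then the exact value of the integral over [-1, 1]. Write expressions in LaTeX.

Antiderivative: F(t) = - \frac{\left(2 \sin{\left(3 t \right)} + 3 \cos{\left(3 t \right)}\right) e^{- 2 t}}{13}; value = \frac{3 e^{2} \cos{\left(3 \right)}}{13} - \frac{2 e^{2} \sin{\left(3 \right)}}{13} - \frac{2 \sin{\left(3 \right)}}{13 e^{2}} - \frac{3 \cos{\left(3 \right)}}{13 e^{2}}

A first test for any F(t): its t-derivative must equal f(t) identically.
F(t) = - \frac{\left(2 \sin{\left(3 t \right)} + 3 \cos{\left(3 t \right)}\right) e^{- 2 t}}{13} is an antiderivative of f.
Check: d/dt[- \frac{\left(2 \sin{\left(3 t \right)} + 3 \cos{\left(3 t \right)}\right) e^{- 2 t}}{13}] = e^{- 2 t} \sin{\left(3 t \right)} = f(t).
F(1) = - \frac{2 \sin{\left(3 \right)}}{13 e^{2}} - \frac{3 \cos{\left(3 \right)}}{13 e^{2}}; F(-1) = \frac{2 e^{2} \sin{\left(3 \right)}}{13} - \frac{3 e^{2} \cos{\left(3 \right)}}{13}.
Integral = F(1) - F(-1) = \frac{3 e^{2} \cos{\left(3 \right)}}{13} - \frac{2 e^{2} \sin{\left(3 \right)}}{13} - \frac{2 \sin{\left(3 \right)}}{13 e^{2}} - \frac{3 \cos{\left(3 \right)}}{13 e^{2}}.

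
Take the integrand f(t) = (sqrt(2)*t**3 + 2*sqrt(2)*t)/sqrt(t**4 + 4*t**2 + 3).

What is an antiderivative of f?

The substitution u = t**4/2 + 2*t**2 + 3/2 works: f is exactly (dF/du)*(du/dt) for that inner function.
Check: d/dt[sqrt(2)*sqrt(t**4 + 4*t**2 + 3)/2] = (sqrt(2)*t**3 + 2*sqrt(2)*t)/sqrt(t**4 + 4*t**2 + 3) = f(t).

An antiderivative is F(t) = sqrt(2)*sqrt(t**4 + 4*t**2 + 3)/2.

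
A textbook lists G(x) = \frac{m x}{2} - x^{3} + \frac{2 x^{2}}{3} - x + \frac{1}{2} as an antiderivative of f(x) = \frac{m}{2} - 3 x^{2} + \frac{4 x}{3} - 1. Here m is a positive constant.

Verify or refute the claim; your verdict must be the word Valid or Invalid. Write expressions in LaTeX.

d/dx[G] = \frac{m}{2} - 3 x^{2} + \frac{4 x}{3} - 1
This equals f(x) exactly, so the claim holds.

Valid - the claim checks out under differentiation.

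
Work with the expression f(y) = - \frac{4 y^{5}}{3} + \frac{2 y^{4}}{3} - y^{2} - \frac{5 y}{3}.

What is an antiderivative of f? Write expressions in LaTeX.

An antiderivative is F(y) = - \frac{2 y^{6}}{9} + \frac{2 y^{5}}{15} - \frac{y^{3}}{3} - \frac{5 y^{2}}{6}.

Integrate term by term and add the pieces.
Check: d/dy[- \frac{2 y^{6}}{9} + \frac{2 y^{5}}{15} - \frac{y^{3}}{3} - \frac{5 y^{2}}{6}] = - \frac{4 y^{5}}{3} + \frac{2 y^{4}}{3} - y^{2} - \frac{5 y}{3} = f(y).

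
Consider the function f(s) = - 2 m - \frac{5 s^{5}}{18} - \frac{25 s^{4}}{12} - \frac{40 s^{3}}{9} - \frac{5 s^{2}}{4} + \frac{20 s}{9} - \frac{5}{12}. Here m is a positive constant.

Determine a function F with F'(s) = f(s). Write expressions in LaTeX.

An antiderivative is F(s) = - 2 m s - \frac{5 s^{6}}{108} - \frac{5 s^{5}}{12} - \frac{10 s^{4}}{9} - \frac{5 s^{3}}{12} + \frac{10 s^{2}}{9} - \frac{5 s}{12}.

The integrand splits into summands that can be handled one at a time.
Check: d/ds[- 2 m s - \frac{5 s^{6}}{108} - \frac{5 s^{5}}{12} - \frac{10 s^{4}}{9} - \frac{5 s^{3}}{12} + \frac{10 s^{2}}{9} - \frac{5 s}{12}] = - 2 m - \frac{5 s^{5}}{18} - \frac{25 s^{4}}{12} - \frac{40 s^{3}}{9} - \frac{5 s^{2}}{4} + \frac{20 s}{9} - \frac{5}{12} = f(s).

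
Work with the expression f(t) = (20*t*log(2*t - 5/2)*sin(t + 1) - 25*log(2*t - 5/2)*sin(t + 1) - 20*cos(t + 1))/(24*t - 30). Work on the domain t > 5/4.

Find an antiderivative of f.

An antiderivative is F(t) = -5*log(2*t - 5/2)*cos(t + 1)/6.

f has the shape u'v + uv' for u = -5*cos(t + 1)/6 and v = log(2*t - 5/2) — it is the derivative of the product u*v.
Check: d/dt[-5*log(2*t - 5/2)*cos(t + 1)/6] = (20*t*log(2*t - 5/2)*sin(t + 1) - 25*log(2*t - 5/2)*sin(t + 1) - 20*cos(t + 1))/(24*t - 30) = f(t).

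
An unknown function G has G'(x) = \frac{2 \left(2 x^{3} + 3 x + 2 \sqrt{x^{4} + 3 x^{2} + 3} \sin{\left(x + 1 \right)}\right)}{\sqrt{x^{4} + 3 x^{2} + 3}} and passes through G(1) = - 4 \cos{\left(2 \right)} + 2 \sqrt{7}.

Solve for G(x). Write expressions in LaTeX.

G(x) = 2 \sqrt{x^{4} + 3 x^{2} + 3} - 4 \cos{\left(x + 1 \right)}

Whatever form G(x) takes, its d/dx must return the stated G'(x).
A general antiderivative is 2 \sqrt{x^{4} + 3 x^{2} + 3} - 4 \cos{\left(x + 1 \right)} + C.
The condition gives C = - 4 \cos{\left(2 \right)} + 2 \sqrt{7} - (- 4 \cos{\left(2 \right)} + 2 \sqrt{7}) = 0.
So G(x) = 2 \sqrt{x^{4} + 3 x^{2} + 3} - 4 \cos{\left(x + 1 \right)}.
Check: d/dx[2 \sqrt{x^{4} + 3 x^{2} + 3} - 4 \cos{\left(x + 1 \right)}] = \frac{4 x^{3} + 6 x + 4 \sqrt{x^{4} + 3 x^{2} + 3} \sin{\left(x + 1 \right)}}{\sqrt{x^{4} + 3 x^{2} + 3}}, which equals G'(x).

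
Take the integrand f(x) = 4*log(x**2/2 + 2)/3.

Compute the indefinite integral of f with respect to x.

F(x) = 4*x*log(x**2/2 + 2)/3 - 8*x/3 + 16*atan(x/2)/3 + C

Recover f(x) by differentiating a candidate F(x); any mismatch rules it out.
Check: d/dx[4*x*log(x**2/2 + 2)/3 - 8*x/3 + 16*atan(x/2)/3] = 4*log(x**2/2 + 2)/3 = f(x).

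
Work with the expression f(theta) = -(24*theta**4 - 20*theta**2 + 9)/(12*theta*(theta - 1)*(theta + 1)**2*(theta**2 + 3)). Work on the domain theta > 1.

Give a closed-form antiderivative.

The denominator factors as 12*theta*(theta - 1)*(theta + 1)**2*(theta**2 + 3); partial fractions split f into directly integrable pieces: -95*(theta + 3)/(192*(theta**2 + 3)) + 5/(16*(theta + 1)) - 13/(96*(theta + 1)**2) - 13/(192*(theta - 1)) + 1/(4*theta).
Check: d/dtheta[(96*theta*log(theta) - 26*theta*log(theta - 1) + 120*theta*log(theta + 1) - 95*theta*log(theta**2 + 3) - 190*sqrt(3)*theta*atan(sqrt(3)*theta/3) + 96*log(theta) - 26*log(theta - 1) + 120*log(theta + 1) - 95*log(theta**2 + 3) - 190*sqrt(3)*atan(sqrt(3)*theta/3) + 52)/(384*theta + 384)] = (-24*theta**4 + 20*theta**2 - 9)/(12*theta**6 + 12*theta**5 + 24*theta**4 + 24*theta**3 - 36*theta**2 - 36*theta), which equals f(theta).

An antiderivative is F(theta) = (96*theta*log(theta) - 26*theta*log(theta - 1) + 120*theta*log(theta + 1) - 95*theta*log(theta**2 + 3) - 190*sqrt(3)*theta*atan(sqrt(3)*theta/3) + 96*log(theta) - 26*log(theta - 1) + 120*log(theta + 1) - 95*log(theta**2 + 3) - 190*sqrt(3)*atan(sqrt(3)*theta/3) + 52)/(384*theta + 384).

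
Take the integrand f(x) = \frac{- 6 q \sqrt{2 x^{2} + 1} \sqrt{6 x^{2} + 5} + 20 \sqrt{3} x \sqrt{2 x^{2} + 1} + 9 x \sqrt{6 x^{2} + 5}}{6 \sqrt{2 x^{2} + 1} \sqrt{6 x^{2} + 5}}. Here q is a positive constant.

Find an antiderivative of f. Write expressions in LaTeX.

An antiderivative is F(x) = - q x + \frac{3 \sqrt{2 x^{2} + 1}}{4} + \frac{5 \sqrt{2 x^{2} + \frac{5}{3}}}{3}.

An antiderivative F(x) passes only if d/dx[F] lands on f(x) exactly.
Check: d/dx[- q x + \frac{3 \sqrt{2 x^{2} + 1}}{4} + \frac{5 \sqrt{2 x^{2} + \frac{5}{3}}}{3}] = \frac{- 6 q \sqrt{2 x^{2} + 1} \sqrt{6 x^{2} + 5} + 20 \sqrt{3} x \sqrt{2 x^{2} + 1} + 9 x \sqrt{6 x^{2} + 5}}{6 \sqrt{2 x^{2} + 1} \sqrt{6 x^{2} + 5}} = f(x).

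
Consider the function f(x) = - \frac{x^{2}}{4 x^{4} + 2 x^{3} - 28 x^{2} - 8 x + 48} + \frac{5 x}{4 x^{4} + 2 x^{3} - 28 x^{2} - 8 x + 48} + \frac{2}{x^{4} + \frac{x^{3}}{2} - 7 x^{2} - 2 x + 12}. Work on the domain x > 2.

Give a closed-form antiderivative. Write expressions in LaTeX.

An antiderivative is F(x) = \frac{7 \log{\left(x - 2 \right)}}{16} - \frac{53 \log{\left(x - \frac{3}{2} \right)}}{98} + \frac{81 \log{\left(x + 2 \right)}}{784} + \frac{3}{28 x + 56}.

Factor the denominator (2 \left(x - 2\right) \left(x + 2\right)^{2} \left(2 x - 3\right)) and decompose: f = - \frac{53}{49 \left(2 x - 3\right)} + \frac{81}{784 \left(x + 2\right)} - \frac{3}{28 \left(x + 2\right)^{2}} + \frac{7}{16 \left(x - 2\right)}; each piece integrates to a log, atan, or power term.
Check: d/dx[\frac{7 \log{\left(x - 2 \right)}}{16} - \frac{53 \log{\left(x - \frac{3}{2} \right)}}{98} + \frac{81 \log{\left(x + 2 \right)}}{784} + \frac{3}{28 x + 56}] = \frac{- x^{2} + 5 x + 8}{4 x^{4} + 2 x^{3} - 28 x^{2} - 8 x + 48}, which equals f(x).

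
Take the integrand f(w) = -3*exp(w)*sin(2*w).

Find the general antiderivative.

For F(w) to be correct the identity F'(w) - f(w) = 0 must hold.
Check: d/dw[-3*exp(w)*sin(2*w)/5 + 6*exp(w)*cos(2*w)/5] = -3*exp(w)*sin(2*w) = f(w).

F(w) = -3*exp(w)*sin(2*w)/5 + 6*exp(w)*cos(2*w)/5 + C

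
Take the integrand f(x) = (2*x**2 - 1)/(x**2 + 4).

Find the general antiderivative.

Whatever form F(x) takes, F'(x) = f(x) is non-negotiable.
Check: d/dx[2*x - 9*atan(x/2)/2] = (2*x**2 - 1)/(x**2 + 4) = f(x).

F(x) = 2*x - 9*atan(x/2)/2 + C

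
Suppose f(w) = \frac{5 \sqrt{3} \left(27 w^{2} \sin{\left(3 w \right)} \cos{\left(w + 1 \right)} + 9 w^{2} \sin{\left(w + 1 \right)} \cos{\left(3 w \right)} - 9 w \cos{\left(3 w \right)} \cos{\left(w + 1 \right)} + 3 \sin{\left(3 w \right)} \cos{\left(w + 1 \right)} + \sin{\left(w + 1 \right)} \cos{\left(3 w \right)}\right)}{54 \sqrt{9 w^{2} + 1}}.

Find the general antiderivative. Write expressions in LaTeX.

F(w) = - \frac{5 \sqrt{3 w^{2} + \frac{1}{3}} \cos{\left(3 w \right)} \cos{\left(w + 1 \right)}}{18} + C

Check any antiderivative F(w) by computing F'(w) and comparing it with f(w).
Check: d/dw[- \frac{5 \sqrt{3 w^{2} + \frac{1}{3}} \cos{\left(3 w \right)} \cos{\left(w + 1 \right)}}{18}] = \frac{\sqrt{3} \left(135 w^{2} \sin{\left(3 w \right)} \cos{\left(w + 1 \right)} + 45 w^{2} \sin{\left(w + 1 \right)} \cos{\left(3 w \right)} - 45 w \cos{\left(3 w \right)} \cos{\left(w + 1 \right)} + 15 \sin{\left(3 w \right)} \cos{\left(w + 1 \right)} + 5 \sin{\left(w + 1 \right)} \cos{\left(3 w \right)}\right)}{54 \sqrt{9 w^{2} + 1}}, which equals f(w).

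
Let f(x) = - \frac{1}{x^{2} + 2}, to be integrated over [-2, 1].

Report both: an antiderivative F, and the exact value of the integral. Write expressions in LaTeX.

Differentiate the proposed F(x) back; it has to land on f(x) exactly.
F(x) = - \frac{\sqrt{2} \operatorname{atan}{\left(\frac{\sqrt{2} x}{2} \right)}}{2} is an antiderivative of f.
Check: d/dx[- \frac{\sqrt{2} \operatorname{atan}{\left(\frac{\sqrt{2} x}{2} \right)}}{2}] = - \frac{1}{x^{2} + 2} = f(x).
F(1) = - \frac{\sqrt{2} \operatorname{atan}{\left(\frac{\sqrt{2}}{2} \right)}}{2}; F(-2) = \frac{\sqrt{2} \operatorname{atan}{\left(\sqrt{2} \right)}}{2}.
Integral = F(1) - F(-2) = - \frac{\sqrt{2} \operatorname{atan}{\left(\sqrt{2} \right)}}{2} - \frac{\sqrt{2} \operatorname{atan}{\left(\frac{\sqrt{2}}{2} \right)}}{2}.

Antiderivative: F(x) = - \frac{\sqrt{2} \operatorname{atan}{\left(\frac{\sqrt{2} x}{2} \right)}}{2}; value = - \frac{\sqrt{2} \operatorname{atan}{\left(\sqrt{2} \right)}}{2} - \frac{\sqrt{2} \operatorname{atan}{\left(\frac{\sqrt{2}}{2} \right)}}{2}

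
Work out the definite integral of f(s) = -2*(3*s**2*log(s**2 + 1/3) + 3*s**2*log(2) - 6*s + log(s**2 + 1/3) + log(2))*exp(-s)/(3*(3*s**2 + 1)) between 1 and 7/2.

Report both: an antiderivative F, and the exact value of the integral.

f has the shape u'v + uv' for u = 2*exp(-s)/3 and v = log(2*s**2 + 2/3) — it is the derivative of the product u*v.
F(s) = 2*exp(-s)*log(2*s**2 + 2/3)/3 is an antiderivative of f.
Check: d/ds[2*exp(-s)*log(2*s**2 + 2/3)/3] = (-6*s**2*log(s**2 + 1/3) - 6*s**2*log(2) + 12*s - 2*log(s**2 + 1/3) - 2*log(2))/(9*s**2*exp(s) + 3*exp(s)), which equals f(s).
F(7/2) = 2*exp(-7/2)*log(151/6)/3; F(1) = 2*exp(-1)*log(8/3)/3.
Integral = F(7/2) - F(1) = -2*exp(-1)*log(8/3)/3 + 2*exp(-7/2)*log(151/6)/3.

Antiderivative: F(s) = 2*exp(-s)*log(2*s**2 + 2/3)/3; value = -2*exp(-1)*log(8/3)/3 + 2*exp(-7/2)*log(151/6)/3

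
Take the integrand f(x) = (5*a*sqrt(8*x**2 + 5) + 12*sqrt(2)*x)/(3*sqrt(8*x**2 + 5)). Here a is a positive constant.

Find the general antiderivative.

F(x) = (10*a*x + 3*sqrt(2)*sqrt(8*x**2 + 5))/6 + C

A candidate is checked by its d/dx: the result must match f(x).
Check: d/dx[(10*a*x + 3*sqrt(2)*sqrt(8*x**2 + 5))/6] = (5*a*sqrt(8*x**2 + 5) + 12*sqrt(2)*x)/(3*sqrt(8*x**2 + 5)) = f(x).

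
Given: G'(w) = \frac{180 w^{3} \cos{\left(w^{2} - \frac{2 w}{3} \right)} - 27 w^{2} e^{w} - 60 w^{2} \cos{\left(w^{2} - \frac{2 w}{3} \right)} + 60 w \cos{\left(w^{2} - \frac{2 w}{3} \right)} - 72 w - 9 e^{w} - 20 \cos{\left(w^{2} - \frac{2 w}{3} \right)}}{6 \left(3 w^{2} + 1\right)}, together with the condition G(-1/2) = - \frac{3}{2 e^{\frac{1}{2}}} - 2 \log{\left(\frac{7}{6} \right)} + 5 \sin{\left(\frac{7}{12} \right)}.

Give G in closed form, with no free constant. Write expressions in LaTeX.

G(w) = \frac{- 3 e^{w} - 4 \log{\left(2 w^{2} + \frac{2}{3} \right)} + 10 \sin{\left(w^{2} - \frac{2 w}{3} \right)}}{2}

Any candidate G(w) must reproduce the stated G'(w) exactly.
A general antiderivative is - \frac{3 e^{w}}{2} - 2 \log{\left(2 w^{2} + \frac{2}{3} \right)} + 5 \sin{\left(w^{2} - \frac{2 w}{3} \right)} + C.
The condition gives C = - \frac{3}{2 e^{\frac{1}{2}}} - 2 \log{\left(\frac{7}{6} \right)} + 5 \sin{\left(\frac{7}{12} \right)} - (- \frac{3}{2 e^{\frac{1}{2}}} - 2 \log{\left(\frac{7}{6} \right)} + 5 \sin{\left(\frac{7}{12} \right)}) = 0.
So G(w) = \frac{- 3 e^{w} - 4 \log{\left(2 w^{2} + \frac{2}{3} \right)} + 10 \sin{\left(w^{2} - \frac{2 w}{3} \right)}}{2}.
Check: d/dw[\frac{- 3 e^{w} - 4 \log{\left(2 w^{2} + \frac{2}{3} \right)} + 10 \sin{\left(w^{2} - \frac{2 w}{3} \right)}}{2}] = \frac{180 w^{3} \cos{\left(w^{2} - \frac{2 w}{3} \right)} - 27 w^{2} e^{w} - 60 w^{2} \cos{\left(w^{2} - \frac{2 w}{3} \right)} + 60 w \cos{\left(w^{2} - \frac{2 w}{3} \right)} - 72 w - 9 e^{w} - 20 \cos{\left(w^{2} - \frac{2 w}{3} \right)}}{18 w^{2} + 6}, which equals G'(w).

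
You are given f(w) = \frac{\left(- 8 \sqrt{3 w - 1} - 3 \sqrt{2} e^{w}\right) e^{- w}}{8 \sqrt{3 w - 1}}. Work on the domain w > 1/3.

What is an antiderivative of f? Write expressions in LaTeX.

Recover f(w) by differentiating a candidate F(w); any mismatch rules it out.
Check: d/dw[- \frac{\sqrt{\frac{3 w}{2} - \frac{1}{2}}}{2} + e^{- w}] = \frac{\left(- 8 \sqrt{3 w - 1} - 3 \sqrt{2} e^{w}\right) e^{- w}}{8 \sqrt{3 w - 1}} = f(w).

An antiderivative is F(w) = - \frac{\sqrt{\frac{3 w}{2} - \frac{1}{2}}}{2} + e^{- w}.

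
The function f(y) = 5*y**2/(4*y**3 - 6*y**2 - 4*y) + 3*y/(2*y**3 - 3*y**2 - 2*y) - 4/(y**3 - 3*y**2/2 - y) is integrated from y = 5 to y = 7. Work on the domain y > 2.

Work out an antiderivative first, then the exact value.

Factor the denominator (2*y*(y - 2)*(2*y + 1)) and decompose: f = -71/(10*(2*y + 1)) + 4/(5*(y - 2)) + 4/y; each piece integrates to a log, atan, or power term.
F(y) = 4*log(y) + 4*log(y - 2)/5 - 71*log(y + 1/2)/20 is an antiderivative of f.
Check: d/dy[4*log(y) + 4*log(y - 2)/5 - 71*log(y + 1/2)/20] = (5*y**2 + 6*y - 16)/(4*y**3 - 6*y**2 - 4*y), which equals f(y).
F(7) = -71*log(15/2)/20 + 4*log(5)/5 + 4*log(7); F(5) = -71*log(11/2)/20 + 4*log(3)/5 + 4*log(5).
Integral = F(7) - F(5) = -71*log(15/2)/20 - 16*log(5)/5 - 4*log(3)/5 + 71*log(11/2)/20 + 4*log(7).

Antiderivative: F(y) = 4*log(y) + 4*log(y - 2)/5 - 71*log(y + 1/2)/20; value = -71*log(15/2)/20 - 16*log(5)/5 - 4*log(3)/5 + 71*log(11/2)/20 + 4*log(7)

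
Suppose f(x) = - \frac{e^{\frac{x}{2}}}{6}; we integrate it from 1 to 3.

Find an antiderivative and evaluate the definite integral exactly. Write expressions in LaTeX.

Antiderivative: F(x) = - \frac{e^{\frac{x}{2}}}{3}; value = - \frac{e^{\frac{3}{2}}}{3} + \frac{e^{\frac{1}{2}}}{3}

Check any antiderivative F(x) by computing F'(x) and comparing it with f(x).
F(x) = - \frac{e^{\frac{x}{2}}}{3} is an antiderivative of f.
Check: d/dx[- \frac{e^{\frac{x}{2}}}{3}] = - \frac{e^{\frac{x}{2}}}{6} = f(x).
F(3) = - \frac{e^{\frac{3}{2}}}{3}; F(1) = - \frac{e^{\frac{1}{2}}}{3}.
Integral = F(3) - F(1) = - \frac{e^{\frac{3}{2}}}{3} + \frac{e^{\frac{1}{2}}}{3}.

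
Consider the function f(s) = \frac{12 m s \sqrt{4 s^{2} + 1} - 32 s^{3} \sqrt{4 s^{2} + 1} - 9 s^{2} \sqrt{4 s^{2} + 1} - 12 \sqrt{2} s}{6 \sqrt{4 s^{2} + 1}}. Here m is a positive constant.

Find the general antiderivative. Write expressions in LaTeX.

F(s) = m s^{2} - \frac{4 s^{4}}{3} - \frac{s^{3}}{2} - \sqrt{2 s^{2} + \frac{1}{2}} + C

Whatever form F(s) takes, F'(s) = f(s) is non-negotiable.
Check: d/ds[m s^{2} - \frac{4 s^{4}}{3} - \frac{s^{3}}{2} - \sqrt{2 s^{2} + \frac{1}{2}}] = \frac{12 m s \sqrt{4 s^{2} + 1} - 32 s^{3} \sqrt{4 s^{2} + 1} - 9 s^{2} \sqrt{4 s^{2} + 1} - 12 \sqrt{2} s}{6 \sqrt{4 s^{2} + 1}} = f(s).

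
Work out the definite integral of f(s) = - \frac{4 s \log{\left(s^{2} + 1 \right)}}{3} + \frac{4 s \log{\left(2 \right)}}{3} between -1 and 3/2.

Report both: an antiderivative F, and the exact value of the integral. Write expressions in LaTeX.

Antiderivative: F(s) = - \frac{2 s^{2} \log{\left(\frac{s^{2}}{2} + \frac{1}{2} \right)}}{3} + \frac{2 s^{2}}{3} - \frac{2 \log{\left(s^{2} + 1 \right)}}{3}; value = - \frac{2 \log{\left(\frac{13}{4} \right)}}{3} - \frac{3 \log{\left(\frac{13}{8} \right)}}{2} + \frac{2 \log{\left(2 \right)}}{3} + \frac{5}{6}

The integrand splits into summands that can be handled one at a time.
F(s) = - \frac{2 s^{2} \log{\left(\frac{s^{2}}{2} + \frac{1}{2} \right)}}{3} + \frac{2 s^{2}}{3} - \frac{2 \log{\left(s^{2} + 1 \right)}}{3} is an antiderivative of f.
Check: d/ds[- \frac{2 s^{2} \log{\left(\frac{s^{2}}{2} + \frac{1}{2} \right)}}{3} + \frac{2 s^{2}}{3} - \frac{2 \log{\left(s^{2} + 1 \right)}}{3}] = - \frac{4 s \log{\left(s^{2} + 1 \right)}}{3} + \frac{4 s \log{\left(2 \right)}}{3} = f(s).
F(3/2) = - \frac{2 \log{\left(\frac{13}{4} \right)}}{3} - \frac{3 \log{\left(\frac{13}{8} \right)}}{2} + \frac{3}{2}; F(-1) = \frac{2}{3} - \frac{2 \log{\left(2 \right)}}{3}.
Integral = F(3/2) - F(-1) = - \frac{2 \log{\left(\frac{13}{4} \right)}}{3} - \frac{3 \log{\left(\frac{13}{8} \right)}}{2} + \frac{2 \log{\left(2 \right)}}{3} + \frac{5}{6}.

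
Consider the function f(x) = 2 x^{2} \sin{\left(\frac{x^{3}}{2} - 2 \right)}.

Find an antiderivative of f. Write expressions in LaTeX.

f matches the chain-rule pattern g'(h)*h' with inner function h(x) = \frac{x^{3}}{2} - 2; substituting u = h(x) collapses the integral.
Check: d/dx[- \frac{4 \cos{\left(\frac{x^{3}}{2} - 2 \right)}}{3}] = 2 x^{2} \sin{\left(\frac{x^{3}}{2} - 2 \right)} = f(x).

An antiderivative is F(x) = - \frac{4 \cos{\left(\frac{x^{3}}{2} - 2 \right)}}{3}.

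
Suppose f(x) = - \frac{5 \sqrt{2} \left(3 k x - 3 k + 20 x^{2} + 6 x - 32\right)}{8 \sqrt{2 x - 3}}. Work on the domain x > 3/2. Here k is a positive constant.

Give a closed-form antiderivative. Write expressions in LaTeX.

f has the shape u'v + uv' for u = \frac{5 \sqrt{x - \frac{3}{2}}}{2} and v = - \frac{k x}{2} - 2 x^{2} - 5 x + 1 — it is the derivative of the product u*v.
Check: d/dx[\frac{\sqrt{2} \left(- 5 k x \sqrt{2 x - 3} - 20 x^{2} \sqrt{2 x - 3} - 50 x \sqrt{2 x - 3} + 10 \sqrt{2 x - 3}\right)}{8}] = \frac{- 15 \sqrt{2} k x + 15 \sqrt{2} k - 100 \sqrt{2} x^{2} - 30 \sqrt{2} x + 160 \sqrt{2}}{8 \sqrt{2 x - 3}}, which equals f(x).

An antiderivative is F(x) = \frac{\sqrt{2} \left(- 5 k x \sqrt{2 x - 3} - 20 x^{2} \sqrt{2 x - 3} - 50 x \sqrt{2 x - 3} + 10 \sqrt{2 x - 3}\right)}{8}.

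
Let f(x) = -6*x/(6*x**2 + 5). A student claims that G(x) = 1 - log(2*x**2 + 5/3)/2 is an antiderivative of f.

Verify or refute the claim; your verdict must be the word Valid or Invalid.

d/dx[G] = -6*x/(6*x**2 + 5)
This equals f(x) exactly, so the claim holds.

Valid - differentiating G returns exactly f.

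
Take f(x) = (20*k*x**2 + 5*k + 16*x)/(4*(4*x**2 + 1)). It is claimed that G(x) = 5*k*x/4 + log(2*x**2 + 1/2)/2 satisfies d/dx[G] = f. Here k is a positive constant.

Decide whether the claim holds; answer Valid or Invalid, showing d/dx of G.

d/dx[G] = (20*k*x**2 + 5*k + 16*x)/(16*x**2 + 4)
This equals f(x) exactly, so the claim holds.

Valid - differentiating G returns exactly f.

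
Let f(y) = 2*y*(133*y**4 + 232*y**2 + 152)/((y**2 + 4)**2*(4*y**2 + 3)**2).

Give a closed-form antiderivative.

An antiderivative is F(y) = -5/(4*(4*y**2 + 3)) - 4/(y**2/2 + 2).

An antiderivative F(y) passes only if d/dy[F] lands on f(y) exactly.
Check: d/dy[-5/(4*(4*y**2 + 3)) - 4/(y**2/2 + 2)] = (266*y**5 + 464*y**3 + 304*y)/(16*y**8 + 152*y**6 + 457*y**4 + 456*y**2 + 144), which equals f(y).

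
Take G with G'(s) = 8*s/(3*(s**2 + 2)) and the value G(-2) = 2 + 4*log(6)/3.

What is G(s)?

G'(s) matches the chain-rule pattern g'(h)*h' with inner function h(s) = s**2 + 2; substituting u = h(s) collapses the integral.
A general antiderivative is 4*log(s**2 + 2)/3 + C.
The condition gives C = 2 + 4*log(6)/3 - (4*log(6)/3) = 2.
So G(s) = 4*log(s**2 + 2)/3 + 2.
Check: d/ds[4*log(s**2 + 2)/3 + 2] = 8*s/(3*s**2 + 6), which equals G'(s).

G(s) = 4*log(s**2 + 2)/3 + 2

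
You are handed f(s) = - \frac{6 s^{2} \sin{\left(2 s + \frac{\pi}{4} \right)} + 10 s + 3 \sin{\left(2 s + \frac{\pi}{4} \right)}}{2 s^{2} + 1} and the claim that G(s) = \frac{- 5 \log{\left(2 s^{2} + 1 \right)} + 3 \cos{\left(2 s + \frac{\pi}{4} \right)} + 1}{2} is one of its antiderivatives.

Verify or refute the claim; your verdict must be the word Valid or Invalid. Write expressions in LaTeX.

Valid - the claim checks out under differentiation.

d/ds[G] = \frac{- 6 s^{2} \sin{\left(2 s + \frac{\pi}{4} \right)} - 10 s - 3 \sin{\left(2 s + \frac{\pi}{4} \right)}}{2 s^{2} + 1}
This equals f(s) exactly, so the claim holds.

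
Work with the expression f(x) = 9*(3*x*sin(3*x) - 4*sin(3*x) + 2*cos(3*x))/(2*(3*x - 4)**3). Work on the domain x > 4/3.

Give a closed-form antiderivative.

An antiderivative is F(x) = -3*cos(3*x)/(18*x**2 - 48*x + 32).

f has the shape u'v + uv' for u = -3/(2*(3*x - 4)**2) and v = cos(3*x) — it is the derivative of the product u*v.
Check: d/dx[-3*cos(3*x)/(18*x**2 - 48*x + 32)] = (27*x*sin(3*x) - 36*sin(3*x) + 18*cos(3*x))/(54*x**3 - 216*x**2 + 288*x - 128), which equals f(x).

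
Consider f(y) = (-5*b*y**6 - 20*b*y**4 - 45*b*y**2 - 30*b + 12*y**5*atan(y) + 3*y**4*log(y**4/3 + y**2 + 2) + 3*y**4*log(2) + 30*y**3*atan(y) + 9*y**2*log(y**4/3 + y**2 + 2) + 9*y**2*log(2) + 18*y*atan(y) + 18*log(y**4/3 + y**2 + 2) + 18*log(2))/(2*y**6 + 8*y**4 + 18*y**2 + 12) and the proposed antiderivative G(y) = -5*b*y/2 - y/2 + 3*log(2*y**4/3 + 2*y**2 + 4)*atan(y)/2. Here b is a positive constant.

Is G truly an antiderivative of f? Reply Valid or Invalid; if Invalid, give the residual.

d/dy[G] = (-5*b*y**6 - 20*b*y**4 - 45*b*y**2 - 30*b - y**6 + 12*y**5*atan(y) + 3*y**4*log(y**4/3 + y**2 + 2) - 4*y**4 + 3*y**4*log(2) + 30*y**3*atan(y) + 9*y**2*log(y**4/3 + y**2 + 2) - 9*y**2 + 9*y**2*log(2) + 18*y*atan(y) + 18*log(y**4/3 + y**2 + 2) - 6 + 18*log(2))/(2*y**6 + 8*y**4 + 18*y**2 + 12)
d/dy[G] - f(y) = -1/2 != 0.

Invalid: d/dy[G] - f = -1/2, which is not 0.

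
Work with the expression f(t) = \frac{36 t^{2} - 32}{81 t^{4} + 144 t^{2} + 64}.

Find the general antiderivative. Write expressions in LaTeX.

f has the shape u'v + uv' for u = - \frac{2 t}{3} and v = \frac{1}{\frac{3 t^{2}}{2} + \frac{4}{3}} — it is the derivative of the product u*v.
Check: d/dt[- \frac{2 t}{3 \left(\frac{3 t^{2}}{2} + \frac{4}{3}\right)}] = \frac{36 t^{2} - 32}{81 t^{4} + 144 t^{2} + 64} = f(t).

F(t) = - \frac{2 t}{3 \left(\frac{3 t^{2}}{2} + \frac{4}{3}\right)} + C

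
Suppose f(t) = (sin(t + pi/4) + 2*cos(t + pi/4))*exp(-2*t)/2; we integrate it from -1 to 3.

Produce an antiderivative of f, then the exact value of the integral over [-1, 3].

Antiderivative: F(t) = -exp(-2*t)*cos(t + pi/4)/2; value = -exp(-6)*cos(pi/4 + 3)/2 + exp(2)*sin(pi/4 + 1)/2

f has the shape u'v + uv' for u = -cos(t + pi/4)/2 and v = exp(-2*t) — it is the derivative of the product u*v.
F(t) = -exp(-2*t)*cos(t + pi/4)/2 is an antiderivative of f.
Check: d/dt[-exp(-2*t)*cos(t + pi/4)/2] = (sin(t + pi/4) + 2*cos(t + pi/4))*exp(-2*t)/2 = f(t).
F(3) = -exp(-6)*cos(pi/4 + 3)/2; F(-1) = -exp(2)*sin(pi/4 + 1)/2.
Integral = F(3) - F(-1) = -exp(-6)*cos(pi/4 + 3)/2 + exp(2)*sin(pi/4 + 1)/2.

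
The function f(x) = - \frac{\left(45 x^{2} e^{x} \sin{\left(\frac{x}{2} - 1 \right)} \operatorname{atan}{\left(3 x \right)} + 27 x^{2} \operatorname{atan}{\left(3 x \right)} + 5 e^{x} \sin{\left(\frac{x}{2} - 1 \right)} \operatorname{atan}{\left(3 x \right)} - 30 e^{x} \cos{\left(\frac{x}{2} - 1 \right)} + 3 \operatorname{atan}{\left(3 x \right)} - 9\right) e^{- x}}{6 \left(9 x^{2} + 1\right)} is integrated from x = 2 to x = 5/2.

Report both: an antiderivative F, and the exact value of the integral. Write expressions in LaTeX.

Antiderivative: F(x) = - \frac{\left(- 10 e^{x} \cos{\left(\frac{x}{2} - 1 \right)} - 3\right) e^{- x} \operatorname{atan}{\left(3 x \right)}}{6}; value = - \frac{5 \operatorname{atan}{\left(6 \right)}}{3} - \frac{\operatorname{atan}{\left(6 \right)}}{2 e^{2}} + \frac{\operatorname{atan}{\left(\frac{15}{2} \right)}}{2 e^{\frac{5}{2}}} + \frac{5 \cos{\left(\frac{1}{4} \right)} \operatorname{atan}{\left(\frac{15}{2} \right)}}{3}

Recognize the product-rule pattern: f = u'v + uv' with u = \frac{5 \cos{\left(\frac{x}{2} - 1 \right)}}{3} + \frac{e^{- x}}{2}, v = \operatorname{atan}{\left(3 x \right)}, so integration by parts undoes it.
F(x) = - \frac{\left(- 10 e^{x} \cos{\left(\frac{x}{2} - 1 \right)} - 3\right) e^{- x} \operatorname{atan}{\left(3 x \right)}}{6} is an antiderivative of f.
Check: d/dx[- \frac{\left(- 10 e^{x} \cos{\left(\frac{x}{2} - 1 \right)} - 3\right) e^{- x} \operatorname{atan}{\left(3 x \right)}}{6}] = \frac{- 45 x^{2} e^{x} \sin{\left(\frac{x}{2} - 1 \right)} \operatorname{atan}{\left(3 x \right)} - 27 x^{2} \operatorname{atan}{\left(3 x \right)} - 5 e^{x} \sin{\left(\frac{x}{2} - 1 \right)} \operatorname{atan}{\left(3 x \right)} + 30 e^{x} \cos{\left(\frac{x}{2} - 1 \right)} - 3 \operatorname{atan}{\left(3 x \right)} + 9}{54 x^{2} e^{x} + 6 e^{x}}, which equals f(x).
F(5/2) = \frac{\operatorname{atan}{\left(\frac{15}{2} \right)}}{2 e^{\frac{5}{2}}} + \frac{5 \cos{\left(\frac{1}{4} \right)} \operatorname{atan}{\left(\frac{15}{2} \right)}}{3}; F(2) = \frac{\operatorname{atan}{\left(6 \right)}}{2 e^{2}} + \frac{5 \operatorname{atan}{\left(6 \right)}}{3}.
Integral = F(5/2) - F(2) = - \frac{5 \operatorname{atan}{\left(6 \right)}}{3} - \frac{\operatorname{atan}{\left(6 \right)}}{2 e^{2}} + \frac{\operatorname{atan}{\left(\frac{15}{2} \right)}}{2 e^{\frac{5}{2}}} + \frac{5 \cos{\left(\frac{1}{4} \right)} \operatorname{atan}{\left(\frac{15}{2} \right)}}{3}.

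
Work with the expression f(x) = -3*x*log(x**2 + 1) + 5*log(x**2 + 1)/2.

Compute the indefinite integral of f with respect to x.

Integrate term by term and add the pieces.
Check: d/dx[3*x**2/2 - 5*x + (-3*x**2/2 + 5*x/2)*log(x**2 + 1) - 3*log(x**2 + 1)/2 + 5*atan(x)] = -3*x*log(x**2 + 1) + 5*log(x**2 + 1)/2 = f(x).

F(x) = 3*x**2/2 - 5*x + (-3*x**2/2 + 5*x/2)*log(x**2 + 1) - 3*log(x**2 + 1)/2 + 5*atan(x) + C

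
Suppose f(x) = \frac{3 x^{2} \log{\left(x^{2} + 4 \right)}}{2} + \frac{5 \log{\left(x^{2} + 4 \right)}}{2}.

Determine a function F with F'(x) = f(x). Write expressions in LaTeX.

The integrand splits into summands that can be handled one at a time.
Check: d/dx[\frac{3 x^{3} \log{\left(x^{2} + 4 \right)} - 2 x^{3} + 15 x \log{\left(x^{2} + 4 \right)} - 6 x + 12 \operatorname{atan}{\left(\frac{x}{2} \right)}}{6}] = \frac{3 x^{2} \log{\left(x^{2} + 4 \right)}}{2} + \frac{5 \log{\left(x^{2} + 4 \right)}}{2} = f(x).

An antiderivative is F(x) = \frac{3 x^{3} \log{\left(x^{2} + 4 \right)} - 2 x^{3} + 15 x \log{\left(x^{2} + 4 \right)} - 6 x + 12 \operatorname{atan}{\left(\frac{x}{2} \right)}}{6}.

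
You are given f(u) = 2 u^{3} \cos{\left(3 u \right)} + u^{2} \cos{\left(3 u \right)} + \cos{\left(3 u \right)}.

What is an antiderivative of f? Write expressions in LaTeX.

The integrand splits into summands that can be handled one at a time.
Check: d/du[\frac{18 u^{3} \sin{\left(3 u \right)} + 9 u^{2} \sin{\left(3 u \right)} + 18 u^{2} \cos{\left(3 u \right)} - 12 u \sin{\left(3 u \right)} + 6 u \cos{\left(3 u \right)} + 7 \sin{\left(3 u \right)} - 4 \cos{\left(3 u \right)}}{27}] = 2 u^{3} \cos{\left(3 u \right)} + u^{2} \cos{\left(3 u \right)} + \cos{\left(3 u \right)} = f(u).

An antiderivative is F(u) = \frac{18 u^{3} \sin{\left(3 u \right)} + 9 u^{2} \sin{\left(3 u \right)} + 18 u^{2} \cos{\left(3 u \right)} - 12 u \sin{\left(3 u \right)} + 6 u \cos{\left(3 u \right)} + 7 \sin{\left(3 u \right)} - 4 \cos{\left(3 u \right)}}{27}.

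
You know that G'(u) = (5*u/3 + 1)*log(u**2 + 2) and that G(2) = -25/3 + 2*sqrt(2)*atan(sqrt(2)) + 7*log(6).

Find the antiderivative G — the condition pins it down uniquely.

Recover the given G'(u) by differentiating a candidate G(u); any mismatch rules it out.
A general antiderivative is -5*u**2/6 - 2*u + (5*u**2/6 + u)*log(u**2 + 2) + 5*log(u**2 + 2)/3 + 2*sqrt(2)*atan(sqrt(2)*u/2) + C.
The condition gives C = -25/3 + 2*sqrt(2)*atan(sqrt(2)) + 7*log(6) - (-22/3 + 2*sqrt(2)*atan(sqrt(2)) + 7*log(6)) = -1.
So G(u) = 5*u**2*log(u**2 + 2)/6 - 5*u**2/6 + u*log(u**2 + 2) - 2*u + 5*log(u**2 + 2)/3 + 2*sqrt(2)*atan(sqrt(2)*u/2) - 1.
Check: d/du[5*u**2*log(u**2 + 2)/6 - 5*u**2/6 + u*log(u**2 + 2) - 2*u + 5*log(u**2 + 2)/3 + 2*sqrt(2)*atan(sqrt(2)*u/2) - 1] = 5*u*log(u**2 + 2)/3 + log(u**2 + 2), which equals G'(u).

G(u) = 5*u**2*log(u**2 + 2)/6 - 5*u**2/6 + u*log(u**2 + 2) - 2*u + 5*log(u**2 + 2)/3 + 2*sqrt(2)*atan(sqrt(2)*u/2) - 1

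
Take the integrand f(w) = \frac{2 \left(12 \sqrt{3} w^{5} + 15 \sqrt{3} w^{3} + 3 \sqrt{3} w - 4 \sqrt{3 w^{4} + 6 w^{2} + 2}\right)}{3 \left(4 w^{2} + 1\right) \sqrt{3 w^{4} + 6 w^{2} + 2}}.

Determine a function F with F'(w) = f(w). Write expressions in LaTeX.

Differentiate the proposed F(w) back; it has to land on f(w) exactly.
Check: d/dw[- \frac{- \sqrt{3} \sqrt{3 w^{4} + 6 w^{2} + 2} + 4 \operatorname{atan}{\left(2 w \right)}}{3}] = \frac{24 \sqrt{3} w^{5} + 30 \sqrt{3} w^{3} + 6 \sqrt{3} w - 8 \sqrt{3 w^{4} + 6 w^{2} + 2}}{12 w^{2} \sqrt{3 w^{4} + 6 w^{2} + 2} + 3 \sqrt{3 w^{4} + 6 w^{2} + 2}}, which equals f(w).

An antiderivative is F(w) = - \frac{- \sqrt{3} \sqrt{3 w^{4} + 6 w^{2} + 2} + 4 \operatorname{atan}{\left(2 w \right)}}{3}.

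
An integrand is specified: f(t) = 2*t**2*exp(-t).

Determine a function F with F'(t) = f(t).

An antiderivative is F(t) = 2*(-t**2 - 2*t - 2)*exp(-t).

Recognize the product-rule pattern: f = u'v + uv' with u = -2*t**2 - 4*t - 4, v = exp(-t), so integration by parts undoes it.
Check: d/dt[2*(-t**2 - 2*t - 2)*exp(-t)] = 2*t**2*exp(-t) = f(t).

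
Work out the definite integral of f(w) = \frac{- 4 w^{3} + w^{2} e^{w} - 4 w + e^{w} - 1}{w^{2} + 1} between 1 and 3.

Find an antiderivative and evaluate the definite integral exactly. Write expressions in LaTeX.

Whatever form F(w) takes, F'(w) = f(w) is non-negotiable.
F(w) = \frac{- 4 w^{2} + 2 e^{w} - 2 \operatorname{atan}{\left(w \right)} + 1}{2} is an antiderivative of f.
Check: d/dw[\frac{- 4 w^{2} + 2 e^{w} - 2 \operatorname{atan}{\left(w \right)} + 1}{2}] = \frac{- 4 w^{3} + w^{2} e^{w} - 4 w + e^{w} - 1}{w^{2} + 1} = f(w).
F(3) = - \frac{35}{2} - \operatorname{atan}{\left(3 \right)} + e^{3}; F(1) = - \frac{3}{2} - \frac{\pi}{4} + e.
Integral = F(3) - F(1) = -16 - e - \operatorname{atan}{\left(3 \right)} + \frac{\pi}{4} + e^{3}.

Antiderivative: F(w) = \frac{- 4 w^{2} + 2 e^{w} - 2 \operatorname{atan}{\left(w \right)} + 1}{2}; value = -16 - e - \operatorname{atan}{\left(3 \right)} + \frac{\pi}{4} + e^{3}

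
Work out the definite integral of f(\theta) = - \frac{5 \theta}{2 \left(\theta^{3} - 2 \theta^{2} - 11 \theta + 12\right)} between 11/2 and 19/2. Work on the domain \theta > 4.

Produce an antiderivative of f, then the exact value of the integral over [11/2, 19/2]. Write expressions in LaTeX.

Antiderivative: F(\theta) = - \frac{10 \log{\left(\theta - 4 \right)}}{21} + \frac{5 \log{\left(\theta - 1 \right)}}{24} + \frac{15 \log{\left(\theta + 3 \right)}}{56}; value = - \frac{10 \log{\left(\frac{11}{2} \right)}}{21} - \frac{5 \log{\left(\frac{9}{2} \right)}}{24} - \frac{5 \log{\left(\frac{17}{2} \right)}}{84} + \frac{10 \log{\left(\frac{3}{2} \right)}}{21} + \frac{15 \log{\left(\frac{25}{2} \right)}}{56}

The denominator factors as 2 \left(\theta - 4\right) \left(\theta - 1\right) \left(\theta + 3\right); partial fractions split f into directly integrable pieces: \frac{15}{56 \left(\theta + 3\right)} + \frac{5}{24 \left(\theta - 1\right)} - \frac{10}{21 \left(\theta - 4\right)}.
F(\theta) = - \frac{10 \log{\left(\theta - 4 \right)}}{21} + \frac{5 \log{\left(\theta - 1 \right)}}{24} + \frac{15 \log{\left(\theta + 3 \right)}}{56} is an antiderivative of f.
Check: d/d\theta[- \frac{10 \log{\left(\theta - 4 \right)}}{21} + \frac{5 \log{\left(\theta - 1 \right)}}{24} + \frac{15 \log{\left(\theta + 3 \right)}}{56}] = - \frac{5 \theta}{2 \theta^{3} - 4 \theta^{2} - 22 \theta + 24}, which equals f(\theta).
F(19/2) = - \frac{10 \log{\left(\frac{11}{2} \right)}}{21} + \frac{5 \log{\left(\frac{17}{2} \right)}}{24} + \frac{15 \log{\left(\frac{25}{2} \right)}}{56}; F(11/2) = - \frac{10 \log{\left(\frac{3}{2} \right)}}{21} + \frac{5 \log{\left(\frac{9}{2} \right)}}{24} + \frac{15 \log{\left(\frac{17}{2} \right)}}{56}.
Integral = F(19/2) - F(11/2) = - \frac{10 \log{\left(\frac{11}{2} \right)}}{21} - \frac{5 \log{\left(\frac{9}{2} \right)}}{24} - \frac{5 \log{\left(\frac{17}{2} \right)}}{84} + \frac{10 \log{\left(\frac{3}{2} \right)}}{21} + \frac{15 \log{\left(\frac{25}{2} \right)}}{56}.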